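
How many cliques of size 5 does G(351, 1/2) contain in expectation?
E[# K_5] = C(351, 5) · (1/2)^C(5, 2) = 43144760295 / 2^10 ≈ 42133554.975586

For each 5-subset S of vertices (there are C(351, 5) = 43144760295 such S), let X_S = 1 if S induces a K_5 (all C(5, 2) = 10 edges present). Then P(X_S = 1) = (1/2)^10 = 1/1024. By linearity of expectation, E[# K_5] = C(351, 5) · (1/2)^10 = 43144760295 / 1024 ≈ 42133554.975586.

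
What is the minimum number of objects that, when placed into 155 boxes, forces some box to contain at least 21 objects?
n = (21 − 1)·155 + 1 = 3101

By the generalised pigeonhole principle, to guarantee some box contains ≥ r objects we need more than (r − 1) · k objects total. Threshold: n = (r − 1) · k + 1. With r = 21 and k = 155: n = 20 · 155 + 1 = 3100 + 1 = 3101. For n = 3100 = 20 · 155, we can put exactly 20 objects in every box, avoiding 21 in any single one — so 3101 is tight.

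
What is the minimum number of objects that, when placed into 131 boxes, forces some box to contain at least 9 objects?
n = (9 − 1)·131 + 1 = 1049

By the generalised pigeonhole principle, to guarantee some box contains ≥ r objects we need more than (r − 1) · k objects total. Threshold: n = (r − 1) · k + 1. With r = 9 and k = 131: n = 8 · 131 + 1 = 1048 + 1 = 1049. For n = 1048 = 8 · 131, we can put exactly 8 objects in every box, avoiding 9 in any single one — so 1049 is tight.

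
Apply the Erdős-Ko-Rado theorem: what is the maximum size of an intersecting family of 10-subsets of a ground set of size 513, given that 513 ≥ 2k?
max |F| = C(512, 9) = 6208116950265950720

The Erdős-Ko-Rado theorem states: for n ≥ 2k, an intersecting family of k-subsets of an n-element set has size at most C(n − 1, k − 1), with equality for 'star' families {A ⊆ [n] : |A| = k, i ∈ A} (fix an element i). For n = 513, k = 10: C(512, 9) = 6208116950265950720.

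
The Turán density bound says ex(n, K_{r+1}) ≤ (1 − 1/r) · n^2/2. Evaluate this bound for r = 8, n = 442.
Turán density bound = (7/8) · 442^2/2 = 341887/4 ≈ 85471.75

Turán's theorem: ex(n, K_{r+1}) is achieved by the complete r-partite Turán graph T(n, r) with parts as balanced as possible, and is at most (1 − 1/r) · n^2/2. For r = 8, n = 442: the density bound is (7/8) · 195364/2 = 341887/4 ≈ 85471.75. The integer-valued extremum is e(T(442, 8)) = 85471, which is strictly less than the density bound 341887/4 since 8 ∤ 442 (the parts of T(442, 8) cannot all be equal).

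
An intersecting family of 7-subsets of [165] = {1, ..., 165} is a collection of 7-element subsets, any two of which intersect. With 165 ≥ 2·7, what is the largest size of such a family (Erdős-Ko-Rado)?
max |F| = C(164, 6) = 24635248848

Erdős-Ko-Rado (1961): when n ≥ 2k, max |F| = C(n−1, k−1). The bound is attained by the star {A : i ∈ A} for any fixed i ∈ [n]. Here C(165−1, 7−1) = C(164, 6) = 24635248848.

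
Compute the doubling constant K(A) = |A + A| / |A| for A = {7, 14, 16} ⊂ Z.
K = |A + A| / |A| = 6/3 = 2

Enumerate A + A = {a + b : a, b ∈ A}. With |A| = 3, there are |A|^2 = 9 ordered sum pairs; collecting distinct values, A + A = {14, 21, 23, 28, 30, 32}, so |A + A| = 6. Thus K = 6/3 = 2. For comparison, the minimum possible |A + A| over all 3-element sets is 2·3 − 1 = 5 (so min K = 5/3), attained only by arithmetic progressions.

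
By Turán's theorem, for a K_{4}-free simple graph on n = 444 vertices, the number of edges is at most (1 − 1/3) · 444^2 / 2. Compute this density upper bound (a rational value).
Turán density bound = (2/3) · 444^2/2 = 65712

Turán's theorem: ex(n, K_{r+1}) is achieved by the complete r-partite Turán graph T(n, r) with parts as balanced as possible, and is at most (1 − 1/r) · n^2/2. For r = 3, n = 444: the density bound is (2/3) · 197136/2 = 65712. Since 3 ∣ 444, the Turán graph T(444, 3) has parts of equal size 148, and its edge count e(T(444, 3)) = 65712 attains the density bound exactly.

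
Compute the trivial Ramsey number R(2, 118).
R(2, 118) = 118

R(2, k) = k for all k ≥ 2: in a 2-colouring of K_k, either some edge is red (a red K_2) or all edges are blue (a blue K_k). And K_{117} coloured all-blue has no blue K_118, so R(2, 118) > 117. Hence R(2, 118) = 118.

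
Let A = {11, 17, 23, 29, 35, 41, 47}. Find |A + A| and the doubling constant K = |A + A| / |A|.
K = |A + A| / |A| = 13/7

Enumerate A + A = {a + b : a, b ∈ A}. With |A| = 7, there are |A|^2 = 49 ordered sum pairs; collecting distinct values, A + A = {22, 28, 34, 40, 46, 52, 58, 64, 70, 76, 82, 88, 94}, so |A + A| = 13. Thus K = 13/7. Here |A + A| = 2|A| − 1 = 13, the minimum possible — so K = 13/7 is minimal, which holds iff A is an arithmetic progression.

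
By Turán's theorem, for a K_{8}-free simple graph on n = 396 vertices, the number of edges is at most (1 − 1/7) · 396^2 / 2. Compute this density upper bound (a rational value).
Turán density bound = (6/7) · 396^2/2 = 470448/7 ≈ 67206.8571

Turán's theorem: ex(n, K_{r+1}) is achieved by the complete r-partite Turán graph T(n, r) with parts as balanced as possible, and is at most (1 − 1/r) · n^2/2. For r = 7, n = 396: the density bound is (6/7) · 156816/2 = 470448/7 ≈ 67206.8571. The integer-valued extremum is e(T(396, 7)) = 67206, which is strictly less than the density bound 470448/7 since 7 ∤ 396 (the parts of T(396, 7) cannot all be equal).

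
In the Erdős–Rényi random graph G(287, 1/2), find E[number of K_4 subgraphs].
E[# K_4] = C(287, 4) · (1/2)^C(4, 2) = 276821545 / 2^6 = 4325336.640625

For each 4-subset S of vertices (there are C(287, 4) = 276821545 such S), let X_S = 1 if S induces a K_4 (all C(4, 2) = 6 edges present). Then P(X_S = 1) = (1/2)^6 = 1/64. By linearity of expectation, E[# K_4] = C(287, 4) · (1/2)^6 = 276821545 / 64 = 4325336.640625.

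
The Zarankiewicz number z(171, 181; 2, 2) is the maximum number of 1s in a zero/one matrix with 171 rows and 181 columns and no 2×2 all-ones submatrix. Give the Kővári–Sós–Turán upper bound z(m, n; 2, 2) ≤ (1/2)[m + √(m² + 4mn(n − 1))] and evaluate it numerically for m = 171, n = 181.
z(171, 181; 2, 2) ≤ (1/2)[171 + √(171² + 4·171·181·180)] = (1/2)[171 + √22313961] = 2447.3828

Kővári–Sós–Turán: let r_1, ..., r_171 be the row sums and z = Σ r_i the total number of 1s. Each pair of columns can share at most one row with both entries 1 (else a 2×2 all-ones block appears), so Σ_i C(r_i, 2) ≤ C(181, 2) = 16290. By convexity Σ_i C(r_i, 2) ≥ 171·C(z/171, 2) = z(z − 171)/(2·171), giving z² − 171z − 171·181·180 ≤ 0 and hence z ≤ (1/2)[171 + √(29241 + 4·5571180)] = (1/2)[171 + √22313961] ≈ (1/2)(171 + 4723.7656) = 2447.3828.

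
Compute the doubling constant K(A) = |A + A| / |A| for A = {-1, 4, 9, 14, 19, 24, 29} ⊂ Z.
K = |A + A| / |A| = 13/7

Enumerate A + A = {a + b : a, b ∈ A}. With |A| = 7, there are |A|^2 = 49 ordered sum pairs; collecting distinct values, A + A = {-2, 3, 8, 13, 18, 23, 28, 33, 38, 43, 48, 53, 58}, so |A + A| = 13. Thus K = 13/7. Here |A + A| = 2|A| − 1 = 13, the minimum possible — so K = 13/7 is minimal, which holds iff A is an arithmetic progression.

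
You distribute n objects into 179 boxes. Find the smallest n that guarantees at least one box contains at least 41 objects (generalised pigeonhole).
n = (41 − 1)·179 + 1 = 7161

By the generalised pigeonhole principle, to guarantee some box contains ≥ r objects we need more than (r − 1) · k objects total. Threshold: n = (r − 1) · k + 1. With r = 41 and k = 179: n = 40 · 179 + 1 = 7160 + 1 = 7161. For n = 7160 = 40 · 179, we can put exactly 40 objects in every box, avoiding 41 in any single one — so 7161 is tight.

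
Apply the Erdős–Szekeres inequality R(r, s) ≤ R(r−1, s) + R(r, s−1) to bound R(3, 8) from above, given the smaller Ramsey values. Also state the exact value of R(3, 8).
R(3, 8) ≤ R(2, 8) + R(3, 7) = 8 + 23 = 31; exact value R(3, 8) = 28.

The Erdős–Szekeres recurrence R(r, s) ≤ R(r−1, s) + R(r, s−1) applied to (r, s) = (3, 8) gives
  R(3, 8) ≤ R(2, 8) + R(3, 7) = 8 + 23 = 31.
(Recall R(2, k) = k and R is symmetric.) The recurrence is not tight here (it gives 31, but the exact value is R(3, 8) = 28); the tight upper bound requires a sharper argument than the simple recurrence, combined with a lower-bound construction on K_{27}.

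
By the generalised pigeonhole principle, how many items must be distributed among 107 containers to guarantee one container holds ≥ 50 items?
n = (50 − 1)·107 + 1 = 5244

By the generalised pigeonhole principle, to guarantee some box contains ≥ r objects we need more than (r − 1) · k objects total. Threshold: n = (r − 1) · k + 1. With r = 50 and k = 107: n = 49 · 107 + 1 = 5243 + 1 = 5244. For n = 5243 = 49 · 107, we can put exactly 49 objects in every box, avoiding 50 in any single one — so 5244 is tight.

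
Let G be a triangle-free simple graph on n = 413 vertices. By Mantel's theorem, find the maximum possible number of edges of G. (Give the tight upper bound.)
ex(413, K_3) = ⌊413^2/4⌋ = 42642

Mantel (1907): a triangle-free graph on n vertices has at most ⌊n^2/4⌋ edges, with equality for the complete bipartite graph K_{⌊n/2⌋, ⌈n/2⌉}. For n = 413: ⌊413^2/4⌋ = ⌊170569/4⌋ = 42642. The extremal graph is K_{206, 207}, which has 206·207 = 42642 edges.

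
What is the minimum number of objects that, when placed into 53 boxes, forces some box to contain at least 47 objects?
n = (47 − 1)·53 + 1 = 2439

By the generalised pigeonhole principle, to guarantee some box contains ≥ r objects we need more than (r − 1) · k objects total. Threshold: n = (r − 1) · k + 1. With r = 47 and k = 53: n = 46 · 53 + 1 = 2438 + 1 = 2439. For n = 2438 = 46 · 53, we can put exactly 46 objects in every box, avoiding 47 in any single one — so 2439 is tight.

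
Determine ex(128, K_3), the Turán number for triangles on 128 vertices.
ex(128, K_3) = ⌊128^2/4⌋ = 4096

Mantel (1907): a triangle-free graph on n vertices has at most ⌊n^2/4⌋ edges, with equality for the complete bipartite graph K_{⌊n/2⌋, ⌈n/2⌉}. For n = 128: ⌊128^2/4⌋ = ⌊16384/4⌋ = 4096. The extremal graph is K_{64, 64}, which has 64·64 = 4096 edges.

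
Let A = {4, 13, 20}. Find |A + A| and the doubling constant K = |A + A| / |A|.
K = |A + A| / |A| = 6/3 = 2

Enumerate A + A = {a + b : a, b ∈ A}. With |A| = 3, there are |A|^2 = 9 ordered sum pairs; collecting distinct values, A + A = {8, 17, 24, 26, 33, 40}, so |A + A| = 6. Thus K = 6/3 = 2. For comparison, the minimum possible |A + A| over all 3-element sets is 2·3 − 1 = 5 (so min K = 5/3), attained only by arithmetic progressions.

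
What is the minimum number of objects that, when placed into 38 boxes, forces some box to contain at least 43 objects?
n = (43 − 1)·38 + 1 = 1597

By the generalised pigeonhole principle, to guarantee some box contains ≥ r objects we need more than (r − 1) · k objects total. Threshold: n = (r − 1) · k + 1. With r = 43 and k = 38: n = 42 · 38 + 1 = 1596 + 1 = 1597. For n = 1596 = 42 · 38, we can put exactly 42 objects in every box, avoiding 43 in any single one — so 1597 is tight.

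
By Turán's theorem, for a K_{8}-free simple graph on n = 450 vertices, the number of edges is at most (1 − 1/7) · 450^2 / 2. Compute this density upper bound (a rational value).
Turán density bound = (6/7) · 450^2/2 = 607500/7 ≈ 86785.7143

Turán's theorem: ex(n, K_{r+1}) is achieved by the complete r-partite Turán graph T(n, r) with parts as balanced as possible, and is at most (1 − 1/r) · n^2/2. For r = 7, n = 450: the density bound is (6/7) · 202500/2 = 607500/7 ≈ 86785.7143. The integer-valued extremum is e(T(450, 7)) = 86785, which is strictly less than the density bound 607500/7 since 7 ∤ 450 (the parts of T(450, 7) cannot all be equal).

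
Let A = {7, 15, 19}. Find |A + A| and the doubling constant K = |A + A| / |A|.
K = |A + A| / |A| = 6/3 = 2

Enumerate A + A = {a + b : a, b ∈ A}. With |A| = 3, there are |A|^2 = 9 ordered sum pairs; collecting distinct values, A + A = {14, 22, 26, 30, 34, 38}, so |A + A| = 6. Thus K = 6/3 = 2. For comparison, the minimum possible |A + A| over all 3-element sets is 2·3 − 1 = 5 (so min K = 5/3), attained only by arithmetic progressions.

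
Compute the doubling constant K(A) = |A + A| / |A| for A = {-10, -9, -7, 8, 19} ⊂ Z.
K = |A + A| / |A| = 15/5 = 3

Enumerate A + A = {a + b : a, b ∈ A}. With |A| = 5, there are |A|^2 = 25 ordered sum pairs; collecting distinct values, A + A = {-20, -19, -18, -17, -16, -14, -2, -1, 1, 9, 10, 12, 16, 27, 38}, so |A + A| = 15. Thus K = 15/5 = 3. For comparison, the minimum possible |A + A| over all 5-element sets is 2·5 − 1 = 9 (so min K = 9/5), attained only by arithmetic progressions.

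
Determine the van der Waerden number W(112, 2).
W(112, 2) = 112 + 1 = 113

A 2-term AP is any pair of integers, so a monochromatic 2-AP exists iff some colour is used at least twice. With 112 colours, the colouring i ↦ i on {1, ..., 112} uses each colour once, avoiding any monochromatic pair, so W(112, 2) > 112. For {1, ..., 113}, pigeonhole forces two integers of the same colour, which form a monochromatic 2-AP. Hence W(112, 2) = 113.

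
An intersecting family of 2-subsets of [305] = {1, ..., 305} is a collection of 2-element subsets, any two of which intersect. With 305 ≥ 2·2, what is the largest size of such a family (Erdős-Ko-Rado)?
max |F| = C(304, 1) = 304

Erdős-Ko-Rado (1961): when n ≥ 2k, max |F| = C(n−1, k−1). The bound is attained by the star {A : i ∈ A} for any fixed i ∈ [n]. Here C(305−1, 2−1) = C(304, 1) = 304.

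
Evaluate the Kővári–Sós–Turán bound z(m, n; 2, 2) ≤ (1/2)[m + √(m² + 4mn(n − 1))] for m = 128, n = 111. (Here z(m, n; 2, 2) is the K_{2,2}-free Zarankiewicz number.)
z(128, 111; 2, 2) ≤ (1/2)[128 + √(128² + 4·128·111·110)] = (1/2)[128 + √6267904] = 1315.7891

Kővári–Sós–Turán: let r_1, ..., r_128 be the row sums and z = Σ r_i the total number of 1s. Each pair of columns can share at most one row with both entries 1 (else a 2×2 all-ones block appears), so Σ_i C(r_i, 2) ≤ C(111, 2) = 6105. By convexity Σ_i C(r_i, 2) ≥ 128·C(z/128, 2) = z(z − 128)/(2·128), giving z² − 128z − 128·111·110 ≤ 0 and hence z ≤ (1/2)[128 + √(16384 + 4·1562880)] = (1/2)[128 + √6267904] ≈ (1/2)(128 + 2503.5782) = 1315.7891.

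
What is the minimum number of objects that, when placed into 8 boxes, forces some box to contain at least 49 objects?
n = (49 − 1)·8 + 1 = 385

By the generalised pigeonhole principle, to guarantee some box contains ≥ r objects we need more than (r − 1) · k objects total. Threshold: n = (r − 1) · k + 1. With r = 49 and k = 8: n = 48 · 8 + 1 = 384 + 1 = 385. For n = 384 = 48 · 8, we can put exactly 48 objects in every box, avoiding 49 in any single one — so 385 is tight.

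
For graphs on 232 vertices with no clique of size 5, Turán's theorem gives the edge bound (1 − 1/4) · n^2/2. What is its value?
Turán density bound = (3/4) · 232^2/2 = 20184

Turán's theorem: ex(n, K_{r+1}) is achieved by the complete r-partite Turán graph T(n, r) with parts as balanced as possible, and is at most (1 − 1/r) · n^2/2. For r = 4, n = 232: the density bound is (3/4) · 53824/2 = 20184. Since 4 ∣ 232, the Turán graph T(232, 4) has parts of equal size 58, and its edge count e(T(232, 4)) = 20184 attains the density bound exactly.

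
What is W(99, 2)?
W(99, 2) = 99 + 1 = 100

A 2-term AP is any pair of integers, so a monochromatic 2-AP exists iff some colour is used at least twice. With 99 colours, the colouring i ↦ i on {1, ..., 99} uses each colour once, avoiding any monochromatic pair, so W(99, 2) > 99. For {1, ..., 100}, pigeonhole forces two integers of the same colour, which form a monochromatic 2-AP. Hence W(99, 2) = 100.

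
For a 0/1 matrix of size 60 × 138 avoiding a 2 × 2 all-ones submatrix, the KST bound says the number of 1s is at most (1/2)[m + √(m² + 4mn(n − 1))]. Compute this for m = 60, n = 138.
z(60, 138; 2, 2) ≤ (1/2)[60 + √(60² + 4·60·138·137)] = (1/2)[60 + √4541040] = 1095.4858

Kővári–Sós–Turán: let r_1, ..., r_60 be the row sums and z = Σ r_i the total number of 1s. Each pair of columns can share at most one row with both entries 1 (else a 2×2 all-ones block appears), so Σ_i C(r_i, 2) ≤ C(138, 2) = 9453. By convexity Σ_i C(r_i, 2) ≥ 60·C(z/60, 2) = z(z − 60)/(2·60), giving z² − 60z − 60·138·137 ≤ 0 and hence z ≤ (1/2)[60 + √(3600 + 4·1134360)] = (1/2)[60 + √4541040] ≈ (1/2)(60 + 2130.9716) = 1095.4858.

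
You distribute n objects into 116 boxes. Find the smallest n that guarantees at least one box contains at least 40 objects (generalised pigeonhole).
n = (40 − 1)·116 + 1 = 4525

By the generalised pigeonhole principle, to guarantee some box contains ≥ r objects we need more than (r − 1) · k objects total. Threshold: n = (r − 1) · k + 1. With r = 40 and k = 116: n = 39 · 116 + 1 = 4524 + 1 = 4525. For n = 4524 = 39 · 116, we can put exactly 39 objects in every box, avoiding 40 in any single one — so 4525 is tight.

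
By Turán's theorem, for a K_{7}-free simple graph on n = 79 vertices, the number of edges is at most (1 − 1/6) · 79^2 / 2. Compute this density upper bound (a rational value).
Turán density bound = (5/6) · 79^2/2 = 31205/12 ≈ 2600.4167

Turán's theorem: ex(n, K_{r+1}) is achieved by the complete r-partite Turán graph T(n, r) with parts as balanced as possible, and is at most (1 − 1/r) · n^2/2. For r = 6, n = 79: the density bound is (5/6) · 6241/2 = 31205/12 ≈ 2600.4167. The integer-valued extremum is e(T(79, 6)) = 2600, which is strictly less than the density bound 31205/12 since 6 ∤ 79 (the parts of T(79, 6) cannot all be equal).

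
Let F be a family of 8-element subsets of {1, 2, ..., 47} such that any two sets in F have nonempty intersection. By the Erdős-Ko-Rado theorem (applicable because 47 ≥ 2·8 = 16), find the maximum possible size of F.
max |F| = C(46, 7) = 53524680

The Erdős-Ko-Rado theorem states: for n ≥ 2k, an intersecting family of k-subsets of an n-element set has size at most C(n − 1, k − 1), with equality for 'star' families {A ⊆ [n] : |A| = k, i ∈ A} (fix an element i). For n = 47, k = 8: C(46, 7) = 53524680.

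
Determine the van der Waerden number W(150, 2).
W(150, 2) = 150 + 1 = 151

A 2-term AP is any pair of integers, so a monochromatic 2-AP exists iff some colour is used at least twice. With 150 colours, the colouring i ↦ i on {1, ..., 150} uses each colour once, avoiding any monochromatic pair, so W(150, 2) > 150. For {1, ..., 151}, pigeonhole forces two integers of the same colour, which form a monochromatic 2-AP. Hence W(150, 2) = 151.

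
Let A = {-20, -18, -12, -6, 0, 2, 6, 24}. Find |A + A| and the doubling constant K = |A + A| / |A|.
K = |A + A| / |A| = 26/8 = 13/4

Enumerate A + A = {a + b : a, b ∈ A}. With |A| = 8, there are |A|^2 = 64 ordered sum pairs; collecting distinct values, A + A = {-40, -38, -36, -32, -30, -26, -24, -20, -18, -16, -14, -12, -10, -6, -4, 0, 2, 4, 6, 8, 12, 18, 24, 26, 30, 48}, so |A + A| = 26. Thus K = 26/8 = 13/4. For comparison, the minimum possible |A + A| over all 8-element sets is 2·8 − 1 = 15 (so min K = 15/8), attained only by arithmetic progressions.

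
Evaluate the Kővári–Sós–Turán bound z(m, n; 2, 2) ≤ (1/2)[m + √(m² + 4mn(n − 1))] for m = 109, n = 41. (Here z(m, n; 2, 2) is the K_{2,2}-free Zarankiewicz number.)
z(109, 41; 2, 2) ≤ (1/2)[109 + √(109² + 4·109·41·40)] = (1/2)[109 + √726921] = 480.7983

Kővári–Sós–Turán: let r_1, ..., r_109 be the row sums and z = Σ r_i the total number of 1s. Each pair of columns can share at most one row with both entries 1 (else a 2×2 all-ones block appears), so Σ_i C(r_i, 2) ≤ C(41, 2) = 820. By convexity Σ_i C(r_i, 2) ≥ 109·C(z/109, 2) = z(z − 109)/(2·109), giving z² − 109z − 109·41·40 ≤ 0 and hence z ≤ (1/2)[109 + √(11881 + 4·178760)] = (1/2)[109 + √726921] ≈ (1/2)(109 + 852.5966) = 480.7983.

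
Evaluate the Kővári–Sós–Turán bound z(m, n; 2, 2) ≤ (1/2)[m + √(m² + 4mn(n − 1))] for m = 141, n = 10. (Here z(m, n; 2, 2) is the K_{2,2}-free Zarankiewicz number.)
z(141, 10; 2, 2) ≤ (1/2)[141 + √(141² + 4·141·10·9)] = (1/2)[141 + √70641] = 203.3919

Kővári–Sós–Turán: let r_1, ..., r_141 be the row sums and z = Σ r_i the total number of 1s. Each pair of columns can share at most one row with both entries 1 (else a 2×2 all-ones block appears), so Σ_i C(r_i, 2) ≤ C(10, 2) = 45. By convexity Σ_i C(r_i, 2) ≥ 141·C(z/141, 2) = z(z − 141)/(2·141), giving z² − 141z − 141·10·9 ≤ 0 and hence z ≤ (1/2)[141 + √(19881 + 4·12690)] = (1/2)[141 + √70641] ≈ (1/2)(141 + 265.7837) = 203.3919.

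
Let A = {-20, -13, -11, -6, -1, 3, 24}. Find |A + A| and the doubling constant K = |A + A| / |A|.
K = |A + A| / |A| = 25/7

Enumerate A + A = {a + b : a, b ∈ A}. With |A| = 7, there are |A|^2 = 49 ordered sum pairs; collecting distinct values, A + A = {-40, -33, -31, -26, -24, -22, -21, -19, -17, -14, -12, -10, -8, -7, -3, -2, 2, 4, 6, 11, 13, 18, 23, 27, 48}, so |A + A| = 25. Thus K = 25/7. For comparison, the minimum possible |A + A| over all 7-element sets is 2·7 − 1 = 13 (so min K = 13/7), attained only by arithmetic progressions.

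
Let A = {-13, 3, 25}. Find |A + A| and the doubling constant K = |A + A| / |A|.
K = |A + A| / |A| = 6/3 = 2

Enumerate A + A = {a + b : a, b ∈ A}. With |A| = 3, there are |A|^2 = 9 ordered sum pairs; collecting distinct values, A + A = {-26, -10, 6, 12, 28, 50}, so |A + A| = 6. Thus K = 6/3 = 2. For comparison, the minimum possible |A + A| over all 3-element sets is 2·3 − 1 = 5 (so min K = 5/3), attained only by arithmetic progressions.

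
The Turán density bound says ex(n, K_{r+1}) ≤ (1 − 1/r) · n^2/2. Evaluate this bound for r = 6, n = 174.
Turán density bound = (5/6) · 174^2/2 = 12615

Turán's theorem: ex(n, K_{r+1}) is achieved by the complete r-partite Turán graph T(n, r) with parts as balanced as possible, and is at most (1 − 1/r) · n^2/2. For r = 6, n = 174: the density bound is (5/6) · 30276/2 = 12615. Since 6 ∣ 174, the Turán graph T(174, 6) has parts of equal size 29, and its edge count e(T(174, 6)) = 12615 attains the density bound exactly.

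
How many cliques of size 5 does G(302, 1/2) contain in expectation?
E[# K_5] = C(302, 5) · (1/2)^C(5, 2) = 20248875010 / 2^10 = 10124437505/512 ≈ 19774292.001953

For each 5-subset S of vertices (there are C(302, 5) = 20248875010 such S), let X_S = 1 if S induces a K_5 (all C(5, 2) = 10 edges present). Then P(X_S = 1) = (1/2)^10 = 1/1024. By linearity of expectation, E[# K_5] = C(302, 5) · (1/2)^10 = 20248875010 / 1024 = 10124437505/512 ≈ 19774292.001953.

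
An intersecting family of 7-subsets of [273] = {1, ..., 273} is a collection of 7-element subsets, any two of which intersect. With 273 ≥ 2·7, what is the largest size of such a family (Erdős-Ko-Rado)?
max |F| = C(272, 6) = 532068806088

Erdős-Ko-Rado (1961): when n ≥ 2k, max |F| = C(n−1, k−1). The bound is attained by the star {A : i ∈ A} for any fixed i ∈ [n]. Here C(273−1, 7−1) = C(272, 6) = 532068806088.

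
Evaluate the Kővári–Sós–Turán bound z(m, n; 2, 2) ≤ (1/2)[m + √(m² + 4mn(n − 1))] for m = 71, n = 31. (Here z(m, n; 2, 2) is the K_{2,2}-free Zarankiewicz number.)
z(71, 31; 2, 2) ≤ (1/2)[71 + √(71² + 4·71·31·30)] = (1/2)[71 + √269161] = 294.9036

Kővári–Sós–Turán: let r_1, ..., r_71 be the row sums and z = Σ r_i the total number of 1s. Each pair of columns can share at most one row with both entries 1 (else a 2×2 all-ones block appears), so Σ_i C(r_i, 2) ≤ C(31, 2) = 465. By convexity Σ_i C(r_i, 2) ≥ 71·C(z/71, 2) = z(z − 71)/(2·71), giving z² − 71z − 71·31·30 ≤ 0 and hence z ≤ (1/2)[71 + √(5041 + 4·66030)] = (1/2)[71 + √269161] ≈ (1/2)(71 + 518.8073) = 294.9036.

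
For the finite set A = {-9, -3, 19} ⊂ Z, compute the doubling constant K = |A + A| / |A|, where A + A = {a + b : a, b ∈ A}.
K = |A + A| / |A| = 6/3 = 2

Enumerate A + A = {a + b : a, b ∈ A}. With |A| = 3, there are |A|^2 = 9 ordered sum pairs; collecting distinct values, A + A = {-18, -12, -6, 10, 16, 38}, so |A + A| = 6. Thus K = 6/3 = 2. For comparison, the minimum possible |A + A| over all 3-element sets is 2·3 − 1 = 5 (so min K = 5/3), attained only by arithmetic progressions.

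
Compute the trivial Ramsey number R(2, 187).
R(2, 187) = 187

R(2, k) = k for all k ≥ 2: in a 2-colouring of K_k, either some edge is red (a red K_2) or all edges are blue (a blue K_k). And K_{186} coloured all-blue has no blue K_187, so R(2, 187) > 186. Hence R(2, 187) = 187.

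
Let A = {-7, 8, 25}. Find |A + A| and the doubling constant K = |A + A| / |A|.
K = |A + A| / |A| = 6/3 = 2

Enumerate A + A = {a + b : a, b ∈ A}. With |A| = 3, there are |A|^2 = 9 ordered sum pairs; collecting distinct values, A + A = {-14, 1, 16, 18, 33, 50}, so |A + A| = 6. Thus K = 6/3 = 2. For comparison, the minimum possible |A + A| over all 3-element sets is 2·3 − 1 = 5 (so min K = 5/3), attained only by arithmetic progressions.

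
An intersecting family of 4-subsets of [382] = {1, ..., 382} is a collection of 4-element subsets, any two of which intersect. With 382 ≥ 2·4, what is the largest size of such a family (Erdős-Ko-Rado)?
max |F| = C(381, 3) = 9145270

Erdős-Ko-Rado (1961): when n ≥ 2k, max |F| = C(n−1, k−1). The bound is attained by the star {A : i ∈ A} for any fixed i ∈ [n]. Here C(382−1, 4−1) = C(381, 3) = 9145270.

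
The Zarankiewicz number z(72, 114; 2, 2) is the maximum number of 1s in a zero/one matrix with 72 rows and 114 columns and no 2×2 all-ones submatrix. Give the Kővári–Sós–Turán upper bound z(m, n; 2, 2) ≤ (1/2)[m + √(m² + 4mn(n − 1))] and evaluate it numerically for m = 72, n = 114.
z(72, 114; 2, 2) ≤ (1/2)[72 + √(72² + 4·72·114·113)] = (1/2)[72 + √3715200] = 999.7427

Kővári–Sós–Turán: let r_1, ..., r_72 be the row sums and z = Σ r_i the total number of 1s. Each pair of columns can share at most one row with both entries 1 (else a 2×2 all-ones block appears), so Σ_i C(r_i, 2) ≤ C(114, 2) = 6441. By convexity Σ_i C(r_i, 2) ≥ 72·C(z/72, 2) = z(z − 72)/(2·72), giving z² − 72z − 72·114·113 ≤ 0 and hence z ≤ (1/2)[72 + √(5184 + 4·927504)] = (1/2)[72 + √3715200] ≈ (1/2)(72 + 1927.4854) = 999.7427.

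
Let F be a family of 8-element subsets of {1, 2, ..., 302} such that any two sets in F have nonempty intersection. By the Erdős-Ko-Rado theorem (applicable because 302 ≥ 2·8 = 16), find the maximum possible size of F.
max |F| = C(301, 7) = 41401382408100

Erdős-Ko-Rado (1961): when n ≥ 2k, max |F| = C(n−1, k−1). The bound is attained by the star {A : i ∈ A} for any fixed i ∈ [n]. Here C(302−1, 8−1) = C(301, 7) = 41401382408100.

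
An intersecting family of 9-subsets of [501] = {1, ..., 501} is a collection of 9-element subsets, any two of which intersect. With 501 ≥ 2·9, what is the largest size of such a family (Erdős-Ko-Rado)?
max |F| = C(500, 8) = 91579127515482750

The Erdős-Ko-Rado theorem states: for n ≥ 2k, an intersecting family of k-subsets of an n-element set has size at most C(n − 1, k − 1), with equality for 'star' families {A ⊆ [n] : |A| = k, i ∈ A} (fix an element i). For n = 501, k = 9: C(500, 8) = 91579127515482750.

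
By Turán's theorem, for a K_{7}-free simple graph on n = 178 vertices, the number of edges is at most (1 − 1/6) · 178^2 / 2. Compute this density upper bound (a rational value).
Turán density bound = (5/6) · 178^2/2 = 39605/3 ≈ 13201.6667

Turán's theorem: ex(n, K_{r+1}) is achieved by the complete r-partite Turán graph T(n, r) with parts as balanced as possible, and is at most (1 − 1/r) · n^2/2. For r = 6, n = 178: the density bound is (5/6) · 31684/2 = 39605/3 ≈ 13201.6667. The integer-valued extremum is e(T(178, 6)) = 13201, which is strictly less than the density bound 39605/3 since 6 ∤ 178 (the parts of T(178, 6) cannot all be equal).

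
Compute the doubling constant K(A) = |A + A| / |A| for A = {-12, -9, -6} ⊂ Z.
K = |A + A| / |A| = 5/3

Enumerate A + A = {a + b : a, b ∈ A}. With |A| = 3, there are |A|^2 = 9 ordered sum pairs; collecting distinct values, A + A = {-24, -21, -18, -15, -12}, so |A + A| = 5. Thus K = 5/3. Here |A + A| = 2|A| − 1 = 5, the minimum possible — so K = 5/3 is minimal, which holds iff A is an arithmetic progression.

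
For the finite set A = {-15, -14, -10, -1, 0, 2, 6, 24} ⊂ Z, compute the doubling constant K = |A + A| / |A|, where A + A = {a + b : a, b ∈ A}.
K = |A + A| / |A| = 34/8 = 17/4

Enumerate A + A = {a + b : a, b ∈ A}. With |A| = 8, there are |A|^2 = 64 ordered sum pairs; collecting distinct values, A + A = {-30, -29, -28, -25, -24, -20, -16, -15, -14, -13, -12, -11, -10, -9, -8, -4, -2, -1, 0, 1, 2, 4, 5, 6, 8, 9, 10, 12, 14, 23, 24, 26, 30, 48}, so |A + A| = 34. Thus K = 34/8 = 17/4. For comparison, the minimum possible |A + A| over all 8-element sets is 2·8 − 1 = 15 (so min K = 15/8), attained only by arithmetic progressions.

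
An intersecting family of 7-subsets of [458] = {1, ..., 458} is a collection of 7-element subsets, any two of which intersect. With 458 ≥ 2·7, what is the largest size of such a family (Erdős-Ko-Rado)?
max |F| = C(457, 6) = 12242001620212

Erdős-Ko-Rado (1961): when n ≥ 2k, max |F| = C(n−1, k−1). The bound is attained by the star {A : i ∈ A} for any fixed i ∈ [n]. Here C(458−1, 7−1) = C(457, 6) = 12242001620212.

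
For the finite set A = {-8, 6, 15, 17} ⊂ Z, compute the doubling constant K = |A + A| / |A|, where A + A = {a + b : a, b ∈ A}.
K = |A + A| / |A| = 10/4 = 5/2

Enumerate A + A = {a + b : a, b ∈ A}. With |A| = 4, there are |A|^2 = 16 ordered sum pairs; collecting distinct values, A + A = {-16, -2, 7, 9, 12, 21, 23, 30, 32, 34}, so |A + A| = 10. Thus K = 10/4 = 5/2. For comparison, the minimum possible |A + A| over all 4-element sets is 2·4 − 1 = 7 (so min K = 7/4), attained only by arithmetic progressions.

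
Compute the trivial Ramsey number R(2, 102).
R(2, 102) = 102

R(2, k) = k for all k ≥ 2: in a 2-colouring of K_k, either some edge is red (a red K_2) or all edges are blue (a blue K_k). And K_{101} coloured all-blue has no blue K_102, so R(2, 102) > 101. Hence R(2, 102) = 102.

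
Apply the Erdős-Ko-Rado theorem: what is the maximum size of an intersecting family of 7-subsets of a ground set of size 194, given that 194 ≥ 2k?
max |F| = C(193, 6) = 66364016544

The Erdős-Ko-Rado theorem states: for n ≥ 2k, an intersecting family of k-subsets of an n-element set has size at most C(n − 1, k − 1), with equality for 'star' families {A ⊆ [n] : |A| = k, i ∈ A} (fix an element i). For n = 194, k = 7: C(193, 6) = 66364016544.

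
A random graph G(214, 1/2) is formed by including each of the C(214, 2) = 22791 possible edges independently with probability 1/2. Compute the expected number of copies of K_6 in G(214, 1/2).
E[# K_6] = C(214, 6) · (1/2)^C(6, 2) = 124292458213 / 2^15 ≈ 3793104.803864

For each 6-subset S of vertices (there are C(214, 6) = 124292458213 such S), let X_S = 1 if S induces a K_6 (all C(6, 2) = 15 edges present). Then P(X_S = 1) = (1/2)^15 = 1/32768. By linearity of expectation, E[# K_6] = C(214, 6) · (1/2)^15 = 124292458213 / 32768 ≈ 3793104.803864.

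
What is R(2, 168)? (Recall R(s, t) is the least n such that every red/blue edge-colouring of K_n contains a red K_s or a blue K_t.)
R(2, 168) = 168

R(2, k) = k for all k ≥ 2: in a 2-colouring of K_k, either some edge is red (a red K_2) or all edges are blue (a blue K_k). And K_{167} coloured all-blue has no blue K_168, so R(2, 168) > 167. Hence R(2, 168) = 168.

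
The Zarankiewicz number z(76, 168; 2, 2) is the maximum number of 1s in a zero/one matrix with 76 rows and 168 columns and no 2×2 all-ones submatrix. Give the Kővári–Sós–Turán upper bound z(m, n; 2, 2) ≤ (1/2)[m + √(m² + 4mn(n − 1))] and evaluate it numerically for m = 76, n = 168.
z(76, 168; 2, 2) ≤ (1/2)[76 + √(76² + 4·76·168·167)] = (1/2)[76 + √8534800] = 1498.719

Kővári–Sós–Turán: let r_1, ..., r_76 be the row sums and z = Σ r_i the total number of 1s. Each pair of columns can share at most one row with both entries 1 (else a 2×2 all-ones block appears), so Σ_i C(r_i, 2) ≤ C(168, 2) = 14028. By convexity Σ_i C(r_i, 2) ≥ 76·C(z/76, 2) = z(z − 76)/(2·76), giving z² − 76z − 76·168·167 ≤ 0 and hence z ≤ (1/2)[76 + √(5776 + 4·2132256)] = (1/2)[76 + √8534800] ≈ (1/2)(76 + 2921.438) = 1498.719.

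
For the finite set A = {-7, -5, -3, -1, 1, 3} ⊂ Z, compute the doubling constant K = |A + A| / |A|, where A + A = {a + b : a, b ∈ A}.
K = |A + A| / |A| = 11/6

Enumerate A + A = {a + b : a, b ∈ A}. With |A| = 6, there are |A|^2 = 36 ordered sum pairs; collecting distinct values, A + A = {-14, -12, -10, -8, -6, -4, -2, 0, 2, 4, 6}, so |A + A| = 11. Thus K = 11/6. Here |A + A| = 2|A| − 1 = 11, the minimum possible — so K = 11/6 is minimal, which holds iff A is an arithmetic progression.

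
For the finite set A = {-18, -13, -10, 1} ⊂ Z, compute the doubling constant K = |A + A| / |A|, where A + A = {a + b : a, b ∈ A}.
K = |A + A| / |A| = 10/4 = 5/2

Enumerate A + A = {a + b : a, b ∈ A}. With |A| = 4, there are |A|^2 = 16 ordered sum pairs; collecting distinct values, A + A = {-36, -31, -28, -26, -23, -20, -17, -12, -9, 2}, so |A + A| = 10. Thus K = 10/4 = 5/2. For comparison, the minimum possible |A + A| over all 4-element sets is 2·4 − 1 = 7 (so min K = 7/4), attained only by arithmetic progressions.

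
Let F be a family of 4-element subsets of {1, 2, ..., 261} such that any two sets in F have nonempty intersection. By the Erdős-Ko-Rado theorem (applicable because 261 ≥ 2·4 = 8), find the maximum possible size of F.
max |F| = C(260, 3) = 2895620

Erdős-Ko-Rado (1961): when n ≥ 2k, max |F| = C(n−1, k−1). The bound is attained by the star {A : i ∈ A} for any fixed i ∈ [n]. Here C(261−1, 4−1) = C(260, 3) = 2895620.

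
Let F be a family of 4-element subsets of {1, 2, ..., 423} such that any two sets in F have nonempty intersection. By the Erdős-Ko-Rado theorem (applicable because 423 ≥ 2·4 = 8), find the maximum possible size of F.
max |F| = C(422, 3) = 12436340

Erdős-Ko-Rado (1961): when n ≥ 2k, max |F| = C(n−1, k−1). The bound is attained by the star {A : i ∈ A} for any fixed i ∈ [n]. Here C(423−1, 4−1) = C(422, 3) = 12436340.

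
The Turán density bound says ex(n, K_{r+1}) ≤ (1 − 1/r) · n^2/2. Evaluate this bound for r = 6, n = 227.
Turán density bound = (5/6) · 227^2/2 = 257645/12 ≈ 21470.4167

Turán's theorem: ex(n, K_{r+1}) is achieved by the complete r-partite Turán graph T(n, r) with parts as balanced as possible, and is at most (1 − 1/r) · n^2/2. For r = 6, n = 227: the density bound is (5/6) · 51529/2 = 257645/12 ≈ 21470.4167. The integer-valued extremum is e(T(227, 6)) = 21470, which is strictly less than the density bound 257645/12 since 6 ∤ 227 (the parts of T(227, 6) cannot all be equal).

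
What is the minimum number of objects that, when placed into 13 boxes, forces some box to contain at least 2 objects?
n = (2 − 1)·13 + 1 = 14

By the generalised pigeonhole principle, to guarantee some box contains ≥ r objects we need more than (r − 1) · k objects total. Threshold: n = (r − 1) · k + 1. With r = 2 and k = 13: n = 1 · 13 + 1 = 13 + 1 = 14. For n = 13 = 1 · 13, we can put exactly 1 objects in every box, avoiding 2 in any single one — so 14 is tight.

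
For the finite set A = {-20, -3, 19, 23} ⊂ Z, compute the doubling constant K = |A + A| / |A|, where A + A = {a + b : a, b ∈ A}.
K = |A + A| / |A| = 10/4 = 5/2

Enumerate A + A = {a + b : a, b ∈ A}. With |A| = 4, there are |A|^2 = 16 ordered sum pairs; collecting distinct values, A + A = {-40, -23, -6, -1, 3, 16, 20, 38, 42, 46}, so |A + A| = 10. Thus K = 10/4 = 5/2. For comparison, the minimum possible |A + A| over all 4-element sets is 2·4 − 1 = 7 (so min K = 7/4), attained only by arithmetic progressions.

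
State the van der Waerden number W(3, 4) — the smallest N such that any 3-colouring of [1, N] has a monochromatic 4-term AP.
W(3, 4) = 293

This is a classical value, W(3, 4) = 293, established by combining an explicit 3-colouring of {1, ..., 292} with no monochromatic 4-AP (giving the lower bound W(3, 4) > 292) and a finite case analysis / exhaustive computer search showing every 3-colouring of {1, ..., 293} has such an AP.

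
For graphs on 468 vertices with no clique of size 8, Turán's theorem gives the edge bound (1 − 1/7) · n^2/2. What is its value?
Turán density bound = (6/7) · 468^2/2 = 657072/7 ≈ 93867.4286

Turán's theorem: ex(n, K_{r+1}) is achieved by the complete r-partite Turán graph T(n, r) with parts as balanced as possible, and is at most (1 − 1/r) · n^2/2. For r = 7, n = 468: the density bound is (6/7) · 219024/2 = 657072/7 ≈ 93867.4286. The integer-valued extremum is e(T(468, 7)) = 93867, which is strictly less than the density bound 657072/7 since 7 ∤ 468 (the parts of T(468, 7) cannot all be equal).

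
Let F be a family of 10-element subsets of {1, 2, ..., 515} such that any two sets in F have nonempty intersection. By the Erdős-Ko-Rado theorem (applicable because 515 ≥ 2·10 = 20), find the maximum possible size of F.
max |F| = C(514, 9) = 6431591598617108352

The Erdős-Ko-Rado theorem states: for n ≥ 2k, an intersecting family of k-subsets of an n-element set has size at most C(n − 1, k − 1), with equality for 'star' families {A ⊆ [n] : |A| = k, i ∈ A} (fix an element i). For n = 515, k = 10: C(514, 9) = 6431591598617108352.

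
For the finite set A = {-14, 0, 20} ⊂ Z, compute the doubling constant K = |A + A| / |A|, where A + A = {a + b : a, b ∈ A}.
K = |A + A| / |A| = 6/3 = 2

Enumerate A + A = {a + b : a, b ∈ A}. With |A| = 3, there are |A|^2 = 9 ordered sum pairs; collecting distinct values, A + A = {-28, -14, 0, 6, 20, 40}, so |A + A| = 6. Thus K = 6/3 = 2. For comparison, the minimum possible |A + A| over all 3-element sets is 2·3 − 1 = 5 (so min K = 5/3), attained only by arithmetic progressions.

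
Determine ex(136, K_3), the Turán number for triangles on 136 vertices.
ex(136, K_3) = ⌊136^2/4⌋ = 4624

Mantel (1907): a triangle-free graph on n vertices has at most ⌊n^2/4⌋ edges, with equality for the complete bipartite graph K_{⌊n/2⌋, ⌈n/2⌉}. For n = 136: ⌊136^2/4⌋ = ⌊18496/4⌋ = 4624. The extremal graph is K_{68, 68}, which has 68·68 = 4624 edges.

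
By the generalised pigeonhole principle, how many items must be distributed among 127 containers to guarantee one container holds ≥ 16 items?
n = (16 − 1)·127 + 1 = 1906

By the generalised pigeonhole principle, to guarantee some box contains ≥ r objects we need more than (r − 1) · k objects total. Threshold: n = (r − 1) · k + 1. With r = 16 and k = 127: n = 15 · 127 + 1 = 1905 + 1 = 1906. For n = 1905 = 15 · 127, we can put exactly 15 objects in every box, avoiding 16 in any single one — so 1906 is tight.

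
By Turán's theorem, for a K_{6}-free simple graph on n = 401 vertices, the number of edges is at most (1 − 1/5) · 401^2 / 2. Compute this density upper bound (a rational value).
Turán density bound = (4/5) · 401^2/2 = 321602/5 ≈ 64320.4

Turán's theorem: ex(n, K_{r+1}) is achieved by the complete r-partite Turán graph T(n, r) with parts as balanced as possible, and is at most (1 − 1/r) · n^2/2. For r = 5, n = 401: the density bound is (4/5) · 160801/2 = 321602/5 ≈ 64320.4. The integer-valued extremum is e(T(401, 5)) = 64320, which is strictly less than the density bound 321602/5 since 5 ∤ 401 (the parts of T(401, 5) cannot all be equal).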